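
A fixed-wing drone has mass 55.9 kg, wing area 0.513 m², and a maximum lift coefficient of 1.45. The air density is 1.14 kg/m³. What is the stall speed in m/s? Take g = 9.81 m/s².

At stall, lift equals weight: L = W = m·g = 55.9 × 9.81 = 548.4 N.
V_stall = √(2W/(ρ·S·CL,max)) = √(2 × 548.4 / (1.14 × 0.513 × 1.45))
V_stall = √1293 = 36 m/s

V_stall = 36 m/s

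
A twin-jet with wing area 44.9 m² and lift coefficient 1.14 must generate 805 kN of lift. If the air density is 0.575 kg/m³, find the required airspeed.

L = ½ρv²S·CL ⇒ v = √(2L/(ρ·S·CL))
v = √(2 × 8.05×10^5 / (0.575 × 44.9 × 1.14)) = √54700 = 234 m/s

v = 234 m/s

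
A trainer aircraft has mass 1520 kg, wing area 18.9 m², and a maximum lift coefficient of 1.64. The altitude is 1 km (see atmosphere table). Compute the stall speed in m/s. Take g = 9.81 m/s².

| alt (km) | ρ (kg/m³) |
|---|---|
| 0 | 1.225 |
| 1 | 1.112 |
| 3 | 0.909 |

At 1 km, from the table: ρ = 1.112 kg/m³.
At stall, lift equals weight: L = W = m·g = 1520 × 9.81 = 14910 N.
From L = ½ρV²S·CL,max = W: V_stall = √(2W/(ρSCL,max)) = √(2·14910/(1.112·18.9·1.64))
V_stall = √865.2 = 29.4 m/s

V_stall = 29.4 m/s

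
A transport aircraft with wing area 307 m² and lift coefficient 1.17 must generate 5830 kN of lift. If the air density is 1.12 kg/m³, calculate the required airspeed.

v = 170 m/s

L = ½ρv²S·CL ⇒ v = √(2L/(ρ·S·CL))
v = √(2 × 5.83×10^6 / (1.12 × 307 × 1.17)) = √28980 = 170 m/s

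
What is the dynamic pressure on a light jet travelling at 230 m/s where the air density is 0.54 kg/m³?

q = 14300 Pa

q = ½ρv² = ½ × 0.54 × 230² = 14300 Pa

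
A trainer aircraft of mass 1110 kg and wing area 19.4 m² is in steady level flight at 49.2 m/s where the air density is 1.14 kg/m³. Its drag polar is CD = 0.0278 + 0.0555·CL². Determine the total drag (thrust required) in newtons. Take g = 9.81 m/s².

D = 990 N

In steady level flight, lift balances weight: W = mg = 1110 × 9.81 = 10889 N.
Dynamic pressure q = 0.5 × 1.14 × 49.2² = 1380 Pa.
CL = 2W/(ρv²S) = 2×10889/(1.14×49.2²×19.4) = 0.4068.
CD = 0.0278 + 0.0555 × 0.4068² = 0.03698.
D = q·S·CD = 1380 × 19.4 × 0.03698 = 990 N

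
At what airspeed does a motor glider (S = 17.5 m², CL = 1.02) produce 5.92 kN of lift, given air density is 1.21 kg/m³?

L = ½ρv²S·CL ⇒ v = √(2L/(ρ·S·CL))
v = √(2 × 5920 / (1.21 × 17.5 × 1.02)) = √548.2 = 23.4 m/s

v = 23.4 m/s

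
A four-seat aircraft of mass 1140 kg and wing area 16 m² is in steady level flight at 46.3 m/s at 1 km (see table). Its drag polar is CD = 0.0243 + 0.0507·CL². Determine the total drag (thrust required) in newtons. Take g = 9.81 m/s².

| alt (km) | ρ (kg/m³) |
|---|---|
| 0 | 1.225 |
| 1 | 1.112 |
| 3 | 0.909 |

At 1 km, from the table: ρ = 1.112 kg/m³.
Level flight ⇒ L = W = m·g = 1140 × 9.81 = 11183 N.
q = ½ρv² = ½ × 1.112 × 46.3² = 1192 Pa.
Required CL = L/(qS) = 11183/(1192·16) = 0.5864.
CD = 0.0243 + 0.0507 × 0.5864² = 0.04174.
D = q·S·CD = 1192 × 16 × 0.04174 = 795.9 N

D = 796 N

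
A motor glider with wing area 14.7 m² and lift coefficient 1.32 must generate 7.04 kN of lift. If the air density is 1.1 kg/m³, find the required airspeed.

L = ½ρv²S·CL ⇒ v = √(2L/(ρ·S·CL))
v = √(2 × 7040 / (1.1 × 14.7 × 1.32)) = √659.7 = 25.7 m/s

v = 25.7 m/s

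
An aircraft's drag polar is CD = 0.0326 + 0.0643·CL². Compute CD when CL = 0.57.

CD = 0.0535

CD = 0.0326 + 0.0643 × 0.57² = 0.0326 + 0.02089 = 0.0535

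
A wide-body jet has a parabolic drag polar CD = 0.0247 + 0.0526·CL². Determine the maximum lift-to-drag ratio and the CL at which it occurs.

For CD = CD0 + K·CL², (L/D)max occurs at CL* = √(CD0/K) and equals 1/(2√(K·CD0)).
(L/D)max = 1/(2√(0.0526 × 0.0247)) = 1/(2 × 0.03604) = 13.9
CL* = √(0.0247/0.0526) = 0.685

(L/D)max = 13.9, at CL = 0.685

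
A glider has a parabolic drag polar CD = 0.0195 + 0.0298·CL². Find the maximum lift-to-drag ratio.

(L/D)max = 20.7

For CD = CD0 + K·CL², (L/D)max occurs at CL* = √(CD0/K) and equals 1/(2√(K·CD0)).
(L/D)max = 1/(2√(0.0298 × 0.0195)) = 1/(2 × 0.02411) = 20.7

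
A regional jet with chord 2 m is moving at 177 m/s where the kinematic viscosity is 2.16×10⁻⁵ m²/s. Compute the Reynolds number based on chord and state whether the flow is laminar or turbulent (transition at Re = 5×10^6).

Re = 1.64×10^7 (turbulent)

Re = v·c/ν = 177 × 2 / (2.16×10⁻⁵) = 1.64×10^7
Since 1.64×10^7 > 5×10^6, the flow is turbulent.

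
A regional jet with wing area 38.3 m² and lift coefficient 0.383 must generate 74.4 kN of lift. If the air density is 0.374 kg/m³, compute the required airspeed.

v = 165 m/s

L = ½ρv²S·CL ⇒ v = √(2L/(ρ·S·CL))
v = √(2 × 74400 / (0.374 × 38.3 × 0.383)) = √27120 = 165 m/s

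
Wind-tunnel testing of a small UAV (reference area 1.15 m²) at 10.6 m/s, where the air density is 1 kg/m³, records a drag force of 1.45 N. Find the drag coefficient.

From D = ½ρv²S·CD, rearranging gives CD = 2D/(ρv²S).
CD = 2 × 1.45 / (1 × 10.6² × 1.15) = 0.0224

CD = 0.0224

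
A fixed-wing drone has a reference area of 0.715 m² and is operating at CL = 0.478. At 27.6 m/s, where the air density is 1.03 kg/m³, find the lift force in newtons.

L = 134 N

Dynamic pressure q = ½ρv² = ½ × 1.03 × 27.6² = 392.3 Pa.
L = q·S·CL = 392.3 × 0.715 × 0.478 = 134 N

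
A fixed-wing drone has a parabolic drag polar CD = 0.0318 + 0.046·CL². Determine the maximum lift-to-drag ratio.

(L/D)max = 13.1

For CD = CD0 + K·CL², (L/D)max occurs at CL* = √(CD0/K) and equals 1/(2√(K·CD0)).
(L/D)max = 1/(2√(0.046 × 0.0318)) = 1/(2 × 0.03825) = 13.1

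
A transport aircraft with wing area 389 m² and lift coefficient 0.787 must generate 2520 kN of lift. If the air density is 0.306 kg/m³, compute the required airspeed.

v = 232 m/s

L = ½ρv²S·CL ⇒ v = √(2L/(ρ·S·CL))
v = √(2 × 2.52×10^6 / (0.306 × 389 × 0.787)) = √53800 = 232 m/s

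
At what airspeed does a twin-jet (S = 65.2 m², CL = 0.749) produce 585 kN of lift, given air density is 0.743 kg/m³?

v = 180 m/s

L = ½ρv²S·CL ⇒ v = √(2L/(ρ·S·CL))
v = √(2 × 5.85×10^5 / (0.743 × 65.2 × 0.749)) = √32250 = 180 m/s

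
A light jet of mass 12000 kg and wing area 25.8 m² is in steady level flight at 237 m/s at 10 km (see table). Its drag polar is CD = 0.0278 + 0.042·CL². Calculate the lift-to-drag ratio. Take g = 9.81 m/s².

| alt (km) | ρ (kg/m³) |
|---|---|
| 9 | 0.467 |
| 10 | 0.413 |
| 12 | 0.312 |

L/D = 11.5

At 10 km, from the table: ρ = 0.413 kg/m³.
Level flight ⇒ L = W = m·g = 12000 × 9.81 = 1.1772×10^5 N.
q = ½ρv² = ½ × 0.413 × 237² = 11600 Pa.
CL = W/(q·S) = 1.1772×10^5 / (11600 × 25.8) = 0.3934.
CD = 0.0278 + 0.042 × 0.3934² = 0.0343.
L/D = CL/CD = 0.3934 / 0.0343 = 11.5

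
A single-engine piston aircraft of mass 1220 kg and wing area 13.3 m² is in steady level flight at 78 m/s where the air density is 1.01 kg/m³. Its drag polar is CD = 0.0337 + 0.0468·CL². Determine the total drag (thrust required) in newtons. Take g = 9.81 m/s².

D = 1540 N

Weight W = mg = 1220 × 9.81 = 11968 N; in level flight L = W.
q = ½ρv² = ½ × 1.01 × 78² = 3072 Pa.
CL = 2W/(ρv²S) = 2×11968/(1.01×78²×13.3) = 0.2929.
CD = 0.0337 + 0.0468 × 0.2929² = 0.03771.
D = q·S·CD = 3072 × 13.3 × 0.03771 = 1541 N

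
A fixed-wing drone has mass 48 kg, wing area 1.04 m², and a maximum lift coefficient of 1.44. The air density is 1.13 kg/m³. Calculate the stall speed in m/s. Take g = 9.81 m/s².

Stall occurs when L = W at CL,max. W = mg = 48 × 9.81 = 470.9 N.
V_stall = √(2W/(ρ·S·CL,max)) = √(2 × 470.9 / (1.13 × 1.04 × 1.44))
V_stall = √556.5 = 23.6 m/s

V_stall = 23.6 m/s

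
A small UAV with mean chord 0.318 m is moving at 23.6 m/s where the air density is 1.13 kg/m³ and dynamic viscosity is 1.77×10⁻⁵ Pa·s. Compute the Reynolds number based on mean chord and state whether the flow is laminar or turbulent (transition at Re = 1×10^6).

Re = 4.79×10^5 (laminar)

Re = ρ·v·c/μ = 1.13 × 23.6 × 0.318 / (1.77×10⁻⁵) = 4.79×10^5
Since 4.79×10^5 < 1×10^6, the flow is laminar.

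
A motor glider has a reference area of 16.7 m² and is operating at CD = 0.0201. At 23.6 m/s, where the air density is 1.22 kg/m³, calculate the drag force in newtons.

D = ½ρv²S·CD = ½ × 1.22 × 23.6² × 16.7 × 0.0201 = 114 N

D = 114 N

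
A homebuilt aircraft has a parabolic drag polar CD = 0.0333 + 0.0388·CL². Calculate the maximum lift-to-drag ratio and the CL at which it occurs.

(L/D)max = 13.9, at CL = 0.926

For CD = CD0 + K·CL², (L/D)max occurs at CL* = √(CD0/K) and equals 1/(2√(K·CD0)).
(L/D)max = 1/(2√(0.0388 × 0.0333)) = 1/(2 × 0.03594) = 13.9
CL* = √(0.0333/0.0388) = 0.926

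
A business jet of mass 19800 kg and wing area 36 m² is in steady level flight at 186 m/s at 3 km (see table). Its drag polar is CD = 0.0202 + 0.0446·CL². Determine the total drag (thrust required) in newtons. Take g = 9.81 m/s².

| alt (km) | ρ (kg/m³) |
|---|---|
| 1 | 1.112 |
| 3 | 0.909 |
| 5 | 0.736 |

At 3 km, from the table: ρ = 0.909 kg/m³.
In steady level flight, lift balances weight: W = mg = 19800 × 9.81 = 1.9424×10^5 N.
Dynamic pressure q = 0.5 × 0.909 × 186² = 15720 Pa.
CL = 2W/(ρv²S) = 2×1.9424×10^5/(0.909×186²×36) = 0.3431.
CD = 0.0202 + 0.0446 × 0.3431² = 0.02545.
D = q·S·CD = 15720 × 36 × 0.02545 = 14410 N

D = 14400 N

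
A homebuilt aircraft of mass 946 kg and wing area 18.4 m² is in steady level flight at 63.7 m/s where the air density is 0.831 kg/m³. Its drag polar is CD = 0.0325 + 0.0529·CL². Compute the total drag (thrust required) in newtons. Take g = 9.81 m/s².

In steady level flight, lift balances weight: W = mg = 946 × 9.81 = 9280.3 N.
Dynamic pressure q = 0.5 × 0.831 × 63.7² = 1686 Pa.
CL = W/(q·S) = 9280.3 / (1686 × 18.4) = 0.2992.
CD = 0.0325 + 0.0529 × 0.2992² = 0.03723.
D = q·S·CD = 1686 × 18.4 × 0.03723 = 1155 N

D = 1160 N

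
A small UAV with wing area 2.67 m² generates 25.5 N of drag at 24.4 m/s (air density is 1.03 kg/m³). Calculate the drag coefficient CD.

CD = 0.0311

From D = ½ρv²S·CD, rearranging gives CD = 2D/(ρv²S).
CD = 2 × 25.5 / (1.03 × 24.4² × 2.67) = 0.0311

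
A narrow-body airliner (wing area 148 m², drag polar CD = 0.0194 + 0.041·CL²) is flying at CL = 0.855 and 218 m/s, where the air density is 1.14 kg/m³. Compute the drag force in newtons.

D = 1.98×10^5 N

CD = 0.0194 + 0.041 × 0.855² = 0.04937
D = ½ρv²S·CD = ½ × 1.14 × 218² × 148 × 0.04937 = 1.98×10^5 N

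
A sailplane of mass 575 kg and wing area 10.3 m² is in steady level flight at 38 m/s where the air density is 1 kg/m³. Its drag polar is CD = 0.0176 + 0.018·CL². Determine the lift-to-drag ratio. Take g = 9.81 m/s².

Weight W = mg = 575 × 9.81 = 5640.8 N; in level flight L = W.
Dynamic pressure q = 0.5 × 1 × 38² = 722 Pa.
CL = W/(q·S) = 5640.8 / (722 × 10.3) = 0.7585.
CD = 0.0176 + 0.018 × 0.7585² = 0.02796.
L/D = CL/CD = 0.7585 / 0.02796 = 27.1

L/D = 27.1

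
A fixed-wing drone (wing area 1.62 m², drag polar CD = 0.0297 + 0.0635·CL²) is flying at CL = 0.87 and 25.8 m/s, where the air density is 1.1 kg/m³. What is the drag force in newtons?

CD = 0.0297 + 0.0635 × 0.87² = 0.07776
D = ½ρv²S·CD = ½ × 1.1 × 25.8² × 1.62 × 0.07776 = 46.1 N

D = 46.1 N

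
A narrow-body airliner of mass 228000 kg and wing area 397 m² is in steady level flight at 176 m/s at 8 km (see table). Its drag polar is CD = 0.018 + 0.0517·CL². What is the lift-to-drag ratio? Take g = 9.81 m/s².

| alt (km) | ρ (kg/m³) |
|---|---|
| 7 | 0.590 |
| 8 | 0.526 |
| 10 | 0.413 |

L/D = 16.2

At 8 km, from the table: ρ = 0.526 kg/m³.
In steady level flight, lift balances weight: W = mg = 228000 × 9.81 = 2.2367×10^6 N.
q = ½ρv² = ½ × 0.526 × 176² = 8147 Pa.
CL = 2W/(ρv²S) = 2×2.2367×10^6/(0.526×176²×397) = 0.6916.
CD = 0.018 + 0.0517 × 0.6916² = 0.04273.
L/D = CL/CD = 0.6916 / 0.04273 = 16.2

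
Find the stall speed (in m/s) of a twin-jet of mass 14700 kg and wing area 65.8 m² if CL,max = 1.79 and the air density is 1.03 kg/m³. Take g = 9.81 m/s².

Weight W = mg = 14700 × 9.81 = 1.442×10^5 N.
From L = ½ρV²S·CL,max = W: V_stall = √(2W/(ρSCL,max)) = √(2·1.442×10^5/(1.03·65.8·1.79))
V_stall = √2377 = 48.8 m/s

V_stall = 48.8 m/s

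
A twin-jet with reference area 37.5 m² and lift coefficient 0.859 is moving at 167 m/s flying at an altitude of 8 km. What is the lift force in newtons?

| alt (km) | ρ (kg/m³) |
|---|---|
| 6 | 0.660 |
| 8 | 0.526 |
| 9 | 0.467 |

At 8 km, from the table: ρ = 0.526 kg/m³.
Dynamic pressure q = ½ρv² = ½ × 0.526 × 167² = 7335 Pa.
L = q·S·CL = 7335 × 37.5 × 0.859 = 2.36×10^5 N ≈ 236 kN

L = 2.36×10^5 N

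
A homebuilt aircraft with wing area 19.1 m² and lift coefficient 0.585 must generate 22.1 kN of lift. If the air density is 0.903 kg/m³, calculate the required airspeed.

L = ½ρv²S·CL ⇒ v = √(2L/(ρ·S·CL))
v = √(2 × 22100 / (0.903 × 19.1 × 0.585)) = √4381 = 66.2 m/s

v = 66.2 m/s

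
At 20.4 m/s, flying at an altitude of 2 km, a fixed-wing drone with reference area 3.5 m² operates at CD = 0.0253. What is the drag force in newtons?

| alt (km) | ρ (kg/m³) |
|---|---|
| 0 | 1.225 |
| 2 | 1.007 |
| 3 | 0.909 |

At 2 km, from the table: ρ = 1.007 kg/m³.
D = ½ρv²S·CD = ½ × 1.007 × 20.4² × 3.5 × 0.0253 = 18.6 N

D = 18.6 N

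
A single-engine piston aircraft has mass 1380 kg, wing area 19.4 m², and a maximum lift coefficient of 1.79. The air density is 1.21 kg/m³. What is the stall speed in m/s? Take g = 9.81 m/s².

V_stall = 25.4 m/s

Weight W = mg = 1380 × 9.81 = 13540 N.
From L = ½ρV²S·CL,max = W: V_stall = √(2W/(ρSCL,max)) = √(2·13540/(1.21·19.4·1.79))
V_stall = √644.4 = 25.4 m/s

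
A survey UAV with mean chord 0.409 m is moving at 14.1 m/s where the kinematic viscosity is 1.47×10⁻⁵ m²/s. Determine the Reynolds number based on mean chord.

Re = 3.92×10^5

Re = v·c/ν = 14.1 × 0.409 / (1.47×10⁻⁵) = 3.92×10^5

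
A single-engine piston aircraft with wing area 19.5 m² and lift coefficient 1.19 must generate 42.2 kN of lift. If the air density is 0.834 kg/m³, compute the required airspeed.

L = ½ρv²S·CL ⇒ v = √(2L/(ρ·S·CL))
v = √(2 × 42200 / (0.834 × 19.5 × 1.19)) = √4361 = 66 m/s

v = 66 m/s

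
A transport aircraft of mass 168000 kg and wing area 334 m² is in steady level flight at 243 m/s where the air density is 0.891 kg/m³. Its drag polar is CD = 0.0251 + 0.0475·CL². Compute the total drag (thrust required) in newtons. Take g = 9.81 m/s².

D = 2.35×10^5 N

Level flight ⇒ L = W = m·g = 168000 × 9.81 = 1.6481×10^6 N.
Dynamic pressure q = 0.5 × 0.891 × 243² = 26310 Pa.
Required CL = L/(qS) = 1.6481×10^6/(26310·334) = 0.1876.
CD = 0.0251 + 0.0475 × 0.1876² = 0.02677.
D = q·S·CD = 26310 × 334 × 0.02677 = 2.352×10^5 N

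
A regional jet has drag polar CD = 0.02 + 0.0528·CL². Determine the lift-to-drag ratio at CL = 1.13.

CD = 0.02 + 0.0528 × 1.13² = 0.08742
L/D = CL/CD = 1.13 / 0.08742 = 12.9

L/D = 12.9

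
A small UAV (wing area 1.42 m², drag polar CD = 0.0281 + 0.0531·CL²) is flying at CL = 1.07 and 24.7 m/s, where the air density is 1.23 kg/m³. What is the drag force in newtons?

D = 47.4 N

CD = 0.0281 + 0.0531 × 1.07² = 0.08889
D = ½ρv²S·CD = ½ × 1.23 × 24.7² × 1.42 × 0.08889 = 47.4 N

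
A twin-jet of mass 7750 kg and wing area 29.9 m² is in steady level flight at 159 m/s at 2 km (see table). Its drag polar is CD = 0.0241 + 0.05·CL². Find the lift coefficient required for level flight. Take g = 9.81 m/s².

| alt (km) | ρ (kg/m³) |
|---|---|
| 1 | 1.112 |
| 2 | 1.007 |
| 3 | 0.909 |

CL = 0.2

At 2 km, from the table: ρ = 1.007 kg/m³.
Weight W = mg = 7750 × 9.81 = 76028 N; in level flight L = W.
Dynamic pressure q = 0.5 × 1.007 × 159² = 12730 Pa.
CL = W/(q·S) = 76028 / (12730 × 29.9) = 0.1998.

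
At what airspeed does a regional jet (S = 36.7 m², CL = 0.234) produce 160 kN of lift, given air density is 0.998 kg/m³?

v = 193 m/s

L = ½ρv²S·CL ⇒ v = √(2L/(ρ·S·CL))
v = √(2 × 1.6×10^5 / (0.998 × 36.7 × 0.234)) = √37340 = 193 m/s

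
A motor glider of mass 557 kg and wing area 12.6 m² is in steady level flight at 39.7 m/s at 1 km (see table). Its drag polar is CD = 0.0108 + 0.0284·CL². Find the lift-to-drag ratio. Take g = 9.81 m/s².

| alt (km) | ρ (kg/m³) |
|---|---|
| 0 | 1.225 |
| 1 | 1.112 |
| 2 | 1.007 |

At 1 km, from the table: ρ = 1.112 kg/m³.
In steady level flight, lift balances weight: W = mg = 557 × 9.81 = 5464.2 N.
q = ½ρv² = ½ × 1.112 × 39.7² = 876.3 Pa.
CL = W/(q·S) = 5464.2 / (876.3 × 12.6) = 0.4949.
CD = 0.0108 + 0.0284 × 0.4949² = 0.01776.
L/D = CL/CD = 0.4949 / 0.01776 = 27.9

L/D = 27.9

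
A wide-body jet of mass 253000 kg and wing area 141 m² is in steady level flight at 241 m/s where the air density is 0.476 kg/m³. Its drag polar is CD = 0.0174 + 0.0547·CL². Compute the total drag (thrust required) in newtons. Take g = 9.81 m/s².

D = 2.07×10^5 N

In steady level flight, lift balances weight: W = mg = 253000 × 9.81 = 2.4819×10^6 N.
q = ½ρv² = ½ × 0.476 × 241² = 13820 Pa.
CL = W/(q·S) = 2.4819×10^6 / (13820 × 141) = 1.273.
CD = 0.0174 + 0.0547 × 1.273² = 0.1061.
D = q·S·CD = 13820 × 141 × 0.1061 = 2.068×10^5 N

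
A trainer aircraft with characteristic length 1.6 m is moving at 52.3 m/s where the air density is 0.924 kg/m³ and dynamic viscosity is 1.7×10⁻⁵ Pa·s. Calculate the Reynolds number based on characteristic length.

Re = ρ·v·c/μ = 0.924 × 52.3 × 1.6 / (1.7×10⁻⁵) = 4.55×10^6

Re = 4.55×10^6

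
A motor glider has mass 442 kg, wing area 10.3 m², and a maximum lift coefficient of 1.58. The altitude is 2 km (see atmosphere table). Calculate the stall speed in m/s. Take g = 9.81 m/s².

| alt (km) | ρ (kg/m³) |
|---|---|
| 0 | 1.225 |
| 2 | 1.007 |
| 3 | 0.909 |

At 2 km, from the table: ρ = 1.007 kg/m³.
Weight W = mg = 442 × 9.81 = 4336 N.
V_stall = √(2W/(ρ·S·CL,max)) = √(2 × 4336 / (1.007 × 10.3 × 1.58))
V_stall = √529.2 = 23 m/s

V_stall = 23 m/s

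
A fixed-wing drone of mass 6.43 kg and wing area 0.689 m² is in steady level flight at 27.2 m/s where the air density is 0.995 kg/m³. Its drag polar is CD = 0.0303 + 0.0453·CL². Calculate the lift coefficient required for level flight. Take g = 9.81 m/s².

CL = 0.249

Weight W = mg = 6.43 × 9.81 = 63.078 N; in level flight L = W.
Dynamic pressure q = 0.5 × 0.995 × 27.2² = 368.1 Pa.
CL = W/(q·S) = 63.078 / (368.1 × 0.689) = 0.2487.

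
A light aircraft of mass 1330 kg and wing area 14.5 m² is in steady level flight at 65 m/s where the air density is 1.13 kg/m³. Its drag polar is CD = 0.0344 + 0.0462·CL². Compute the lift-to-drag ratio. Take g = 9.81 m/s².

L/D = 9.2

In steady level flight, lift balances weight: W = mg = 1330 × 9.81 = 13047 N.
q = ½ρv² = ½ × 1.13 × 65² = 2387 Pa.
CL = 2W/(ρv²S) = 2×13047/(1.13×65²×14.5) = 0.3769.
CD = 0.0344 + 0.0462 × 0.3769² = 0.04096.
L/D = CL/CD = 0.3769 / 0.04096 = 9.2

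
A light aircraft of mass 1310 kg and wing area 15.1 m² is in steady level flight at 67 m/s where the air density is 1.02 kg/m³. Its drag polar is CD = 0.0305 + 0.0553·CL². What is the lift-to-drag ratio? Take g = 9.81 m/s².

In steady level flight, lift balances weight: W = mg = 1310 × 9.81 = 12851 N.
Dynamic pressure q = 0.5 × 1.02 × 67² = 2289 Pa.
Required CL = L/(qS) = 12851/(2289·15.1) = 0.3717.
CD = 0.0305 + 0.0553 × 0.3717² = 0.03814.
L/D = CL/CD = 0.3717 / 0.03814 = 9.75

L/D = 9.75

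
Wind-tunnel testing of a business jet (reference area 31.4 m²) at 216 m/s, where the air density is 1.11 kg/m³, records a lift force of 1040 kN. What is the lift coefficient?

From L = ½ρv²S·CL, rearranging gives CL = 2L/(ρv²S).
CL = 2 × 1.04×10^6 / (1.11 × 216² × 31.4) = 1.28

CL = 1.28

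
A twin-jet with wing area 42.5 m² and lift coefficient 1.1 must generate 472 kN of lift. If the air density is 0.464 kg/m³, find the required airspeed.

L = ½ρv²S·CL ⇒ v = √(2L/(ρ·S·CL))
v = √(2 × 4.72×10^5 / (0.464 × 42.5 × 1.1)) = √43520 = 209 m/s

v = 209 m/s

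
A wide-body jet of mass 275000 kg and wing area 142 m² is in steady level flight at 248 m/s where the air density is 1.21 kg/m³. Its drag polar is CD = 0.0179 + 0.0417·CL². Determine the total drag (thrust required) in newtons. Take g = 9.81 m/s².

D = 1.52×10^5 N

Weight W = mg = 275000 × 9.81 = 2.6978×10^6 N; in level flight L = W.
q = ½ρv² = ½ × 1.21 × 248² = 37210 Pa.
CL = W/(q·S) = 2.6978×10^6 / (37210 × 142) = 0.5106.
CD = 0.0179 + 0.0417 × 0.5106² = 0.02877.
D = q·S·CD = 37210 × 142 × 0.02877 = 1.52×10^5 N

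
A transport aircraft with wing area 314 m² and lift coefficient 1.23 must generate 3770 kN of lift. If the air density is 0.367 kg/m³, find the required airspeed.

L = ½ρv²S·CL ⇒ v = √(2L/(ρ·S·CL))
v = √(2 × 3.77×10^6 / (0.367 × 314 × 1.23)) = √53190 = 231 m/s

v = 231 m/s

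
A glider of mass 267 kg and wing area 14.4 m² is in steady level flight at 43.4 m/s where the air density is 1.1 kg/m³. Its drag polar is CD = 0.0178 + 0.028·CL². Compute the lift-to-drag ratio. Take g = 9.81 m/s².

L/D = 9.41

Weight W = mg = 267 × 9.81 = 2619.3 N; in level flight L = W.
Dynamic pressure q = 0.5 × 1.1 × 43.4² = 1036 Pa.
CL = W/(q·S) = 2619.3 / (1036 × 14.4) = 0.1756.
CD = 0.0178 + 0.028 × 0.1756² = 0.01866.
L/D = CL/CD = 0.1756 / 0.01866 = 9.41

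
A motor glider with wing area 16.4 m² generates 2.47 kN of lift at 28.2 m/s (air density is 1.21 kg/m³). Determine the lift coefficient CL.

CL = 0.313

From L = ½ρv²S·CL, rearranging gives CL = 2L/(ρv²S).
CL = 2 × 2470 / (1.21 × 28.2² × 16.4) = 0.313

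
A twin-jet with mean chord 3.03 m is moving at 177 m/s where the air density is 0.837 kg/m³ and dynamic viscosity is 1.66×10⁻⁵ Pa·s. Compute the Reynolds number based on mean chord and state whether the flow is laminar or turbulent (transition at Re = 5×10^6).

Re = 2.7×10^7 (turbulent)

Re = ρ·v·c/μ = 0.837 × 177 × 3.03 / (1.66×10⁻⁵) = 2.7×10^7
Since 2.7×10^7 > 5×10^6, the flow is turbulent.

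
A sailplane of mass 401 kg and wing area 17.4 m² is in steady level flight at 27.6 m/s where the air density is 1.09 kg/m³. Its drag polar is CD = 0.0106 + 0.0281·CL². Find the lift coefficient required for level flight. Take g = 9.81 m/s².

CL = 0.545

Weight W = mg = 401 × 9.81 = 3933.8 N; in level flight L = W.
Dynamic pressure q = 0.5 × 1.09 × 27.6² = 415.2 Pa.
Required CL = L/(qS) = 3933.8/(415.2·17.4) = 0.5446.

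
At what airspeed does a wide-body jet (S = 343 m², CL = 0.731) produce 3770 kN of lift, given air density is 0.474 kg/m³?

v = 252 m/s

L = ½ρv²S·CL ⇒ v = √(2L/(ρ·S·CL))
v = √(2 × 3.77×10^6 / (0.474 × 343 × 0.731)) = √63440 = 252 m/s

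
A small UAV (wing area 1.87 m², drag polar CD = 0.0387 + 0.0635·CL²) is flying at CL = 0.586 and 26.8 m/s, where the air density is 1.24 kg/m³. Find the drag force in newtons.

CD = 0.0387 + 0.0635 × 0.586² = 0.06051
D = ½ρv²S·CD = ½ × 1.24 × 26.8² × 1.87 × 0.06051 = 50.4 N

D = 50.4 N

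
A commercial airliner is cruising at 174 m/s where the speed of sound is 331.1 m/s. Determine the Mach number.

M = v/a = 174 / 331.1 = 0.526

M = 0.526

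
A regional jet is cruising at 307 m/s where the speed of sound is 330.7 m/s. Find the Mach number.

M = 0.928

M = v/a = 307 / 330.7 = 0.928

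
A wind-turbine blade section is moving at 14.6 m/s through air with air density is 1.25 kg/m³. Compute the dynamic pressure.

q = 133 Pa

q = ½ρv² = ½ × 1.25 × 14.6² = 133 Pa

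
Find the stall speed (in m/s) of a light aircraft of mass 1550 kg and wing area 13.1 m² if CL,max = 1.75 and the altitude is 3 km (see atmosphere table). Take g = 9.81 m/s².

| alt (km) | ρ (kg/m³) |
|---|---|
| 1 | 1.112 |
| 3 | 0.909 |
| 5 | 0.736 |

V_stall = 38.2 m/s

At 3 km, from the table: ρ = 0.909 kg/m³.
At stall, lift equals weight: L = W = m·g = 1550 × 9.81 = 15210 N.
V_stall = √(2W/(ρ·S·CL,max)) = √(2 × 15210 / (0.909 × 13.1 × 1.75))
V_stall = √1459 = 38.2 m/s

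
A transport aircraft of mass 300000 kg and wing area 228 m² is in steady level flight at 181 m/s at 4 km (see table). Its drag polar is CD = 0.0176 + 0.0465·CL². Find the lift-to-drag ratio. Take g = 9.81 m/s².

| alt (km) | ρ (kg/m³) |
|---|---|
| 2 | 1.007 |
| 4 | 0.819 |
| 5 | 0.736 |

At 4 km, from the table: ρ = 0.819 kg/m³.
In steady level flight, lift balances weight: W = mg = 300000 × 9.81 = 2.943×10^6 N.
Dynamic pressure q = 0.5 × 0.819 × 181² = 13420 Pa.
Required CL = L/(qS) = 2.943×10^6/(13420·228) = 0.9622.
CD = 0.0176 + 0.0465 × 0.9622² = 0.06065.
L/D = CL/CD = 0.9622 / 0.06065 = 15.9

L/D = 15.9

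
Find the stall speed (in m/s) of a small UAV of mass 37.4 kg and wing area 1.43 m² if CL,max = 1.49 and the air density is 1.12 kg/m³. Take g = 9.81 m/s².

V_stall = 17.5 m/s

Stall occurs when L = W at CL,max. W = mg = 37.4 × 9.81 = 366.9 N.
From L = ½ρV²S·CL,max = W: V_stall = √(2W/(ρSCL,max)) = √(2·366.9/(1.12·1.43·1.49))
V_stall = √307.5 = 17.5 m/s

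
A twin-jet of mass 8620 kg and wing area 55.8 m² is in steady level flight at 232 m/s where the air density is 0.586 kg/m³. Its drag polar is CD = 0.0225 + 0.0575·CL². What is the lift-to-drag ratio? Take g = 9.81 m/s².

Level flight ⇒ L = W = m·g = 8620 × 9.81 = 84562 N.
q = ½ρv² = ½ × 0.586 × 232² = 15770 Pa.
CL = W/(q·S) = 84562 / (15770 × 55.8) = 0.09609.
CD = 0.0225 + 0.0575 × 0.09609² = 0.02303.
L/D = CL/CD = 0.09609 / 0.02303 = 4.17

L/D = 4.17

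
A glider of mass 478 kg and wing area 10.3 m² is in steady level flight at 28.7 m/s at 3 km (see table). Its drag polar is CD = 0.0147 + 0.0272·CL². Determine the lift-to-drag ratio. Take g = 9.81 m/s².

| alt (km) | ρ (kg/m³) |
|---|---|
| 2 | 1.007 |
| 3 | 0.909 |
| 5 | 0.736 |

L/D = 22.1

At 3 km, from the table: ρ = 0.909 kg/m³.
In steady level flight, lift balances weight: W = mg = 478 × 9.81 = 4689.2 N.
Dynamic pressure q = 0.5 × 0.909 × 28.7² = 374.4 Pa.
CL = W/(q·S) = 4689.2 / (374.4 × 10.3) = 1.216.
CD = 0.0147 + 0.0272 × 1.216² = 0.05492.
L/D = CL/CD = 1.216 / 0.05492 = 22.1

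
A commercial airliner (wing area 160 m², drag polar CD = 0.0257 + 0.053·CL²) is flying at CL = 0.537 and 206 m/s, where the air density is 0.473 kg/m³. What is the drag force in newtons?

D = 65800 N

CD = 0.0257 + 0.053 × 0.537² = 0.04098
D = ½ρv²S·CD = ½ × 0.473 × 206² × 160 × 0.04098 = 65800 N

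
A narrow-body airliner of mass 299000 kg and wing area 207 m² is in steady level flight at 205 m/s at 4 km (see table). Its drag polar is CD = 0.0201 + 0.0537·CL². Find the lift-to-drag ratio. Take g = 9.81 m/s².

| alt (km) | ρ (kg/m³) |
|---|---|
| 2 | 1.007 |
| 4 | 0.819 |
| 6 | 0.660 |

L/D = 14.6

At 4 km, from the table: ρ = 0.819 kg/m³.
In steady level flight, lift balances weight: W = mg = 299000 × 9.81 = 2.9332×10^6 N.
Dynamic pressure q = 0.5 × 0.819 × 205² = 17210 Pa.
CL = W/(q·S) = 2.9332×10^6 / (17210 × 207) = 0.8234.
CD = 0.0201 + 0.0537 × 0.8234² = 0.05651.
L/D = CL/CD = 0.8234 / 0.05651 = 14.6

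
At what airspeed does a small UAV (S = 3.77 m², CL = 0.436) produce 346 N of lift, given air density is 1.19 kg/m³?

L = ½ρv²S·CL ⇒ v = √(2L/(ρ·S·CL))
v = √(2 × 346 / (1.19 × 3.77 × 0.436)) = √353.8 = 18.8 m/s

v = 18.8 m/s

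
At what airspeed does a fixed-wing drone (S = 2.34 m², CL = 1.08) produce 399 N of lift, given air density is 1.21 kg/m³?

L = ½ρv²S·CL ⇒ v = √(2L/(ρ·S·CL))
v = √(2 × 399 / (1.21 × 2.34 × 1.08)) = √261 = 16.2 m/s

v = 16.2 m/s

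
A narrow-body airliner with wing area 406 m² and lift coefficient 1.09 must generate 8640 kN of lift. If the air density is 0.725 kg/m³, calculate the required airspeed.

v = 232 m/s

L = ½ρv²S·CL ⇒ v = √(2L/(ρ·S·CL))
v = √(2 × 8.64×10^6 / (0.725 × 406 × 1.09)) = √53860 = 232 m/s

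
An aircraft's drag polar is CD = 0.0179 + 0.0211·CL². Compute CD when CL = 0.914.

CD = 0.0355

CD = 0.0179 + 0.0211 × 0.914² = 0.0179 + 0.01763 = 0.0355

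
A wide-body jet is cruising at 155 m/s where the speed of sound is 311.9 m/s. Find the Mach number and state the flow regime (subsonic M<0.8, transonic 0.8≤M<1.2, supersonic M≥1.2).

M = 0.497 (subsonic)

M = v/a = 155 / 311.9 = 0.497
M = 0.497 → subsonic.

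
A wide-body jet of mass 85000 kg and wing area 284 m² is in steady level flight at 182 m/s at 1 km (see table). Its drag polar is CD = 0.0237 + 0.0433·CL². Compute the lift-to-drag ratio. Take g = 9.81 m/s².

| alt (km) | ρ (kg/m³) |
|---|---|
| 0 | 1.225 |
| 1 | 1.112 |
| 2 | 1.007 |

L/D = 6.43

At 1 km, from the table: ρ = 1.112 kg/m³.
Weight W = mg = 85000 × 9.81 = 8.3385×10^5 N; in level flight L = W.
Dynamic pressure q = 0.5 × 1.112 × 182² = 18420 Pa.
Required CL = L/(qS) = 8.3385×10^5/(18420·284) = 0.1594.
CD = 0.0237 + 0.0433 × 0.1594² = 0.0248.
L/D = CL/CD = 0.1594 / 0.0248 = 6.43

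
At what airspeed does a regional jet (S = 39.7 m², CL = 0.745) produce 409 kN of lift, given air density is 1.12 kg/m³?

L = ½ρv²S·CL ⇒ v = √(2L/(ρ·S·CL))
v = √(2 × 4.09×10^5 / (1.12 × 39.7 × 0.745)) = √24690 = 157 m/s

v = 157 m/s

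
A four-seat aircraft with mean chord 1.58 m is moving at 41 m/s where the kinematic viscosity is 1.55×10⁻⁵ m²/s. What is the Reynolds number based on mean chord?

Re = v·c/ν = 41 × 1.58 / (1.55×10⁻⁵) = 4.18×10^6

Re = 4.18×10^6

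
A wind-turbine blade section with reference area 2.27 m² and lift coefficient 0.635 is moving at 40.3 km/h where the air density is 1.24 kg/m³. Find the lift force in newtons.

L = 112 N

Convert speed: v = 40.3 km/h ÷ 3.6 = 11.19 m/s.
Dynamic pressure q = ½ρv² = ½ × 1.24 × 11.19² = 77.7 Pa.
L = q·S·CL = 77.7 × 2.27 × 0.635 = 112 N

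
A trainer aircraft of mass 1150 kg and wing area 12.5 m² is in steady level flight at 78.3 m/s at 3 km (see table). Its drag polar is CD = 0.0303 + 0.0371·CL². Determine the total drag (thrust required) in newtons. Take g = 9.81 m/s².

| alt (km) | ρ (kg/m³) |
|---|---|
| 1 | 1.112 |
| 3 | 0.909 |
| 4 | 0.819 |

At 3 km, from the table: ρ = 0.909 kg/m³.
Weight W = mg = 1150 × 9.81 = 11282 N; in level flight L = W.
q = ½ρv² = ½ × 0.909 × 78.3² = 2786 Pa.
CL = W/(q·S) = 11282 / (2786 × 12.5) = 0.3239.
CD = 0.0303 + 0.0371 × 0.3239² = 0.03419.
D = q·S·CD = 2786 × 12.5 × 0.03419 = 1191 N

D = 1190 N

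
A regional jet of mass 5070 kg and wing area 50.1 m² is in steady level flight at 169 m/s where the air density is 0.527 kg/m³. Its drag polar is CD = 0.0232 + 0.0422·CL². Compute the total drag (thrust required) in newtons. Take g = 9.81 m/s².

In steady level flight, lift balances weight: W = mg = 5070 × 9.81 = 49737 N.
Dynamic pressure q = 0.5 × 0.527 × 169² = 7526 Pa.
CL = 2W/(ρv²S) = 2×49737/(0.527×169²×50.1) = 0.1319.
CD = 0.0232 + 0.0422 × 0.1319² = 0.02393.
D = q·S·CD = 7526 × 50.1 × 0.02393 = 9024 N

D = 9020 N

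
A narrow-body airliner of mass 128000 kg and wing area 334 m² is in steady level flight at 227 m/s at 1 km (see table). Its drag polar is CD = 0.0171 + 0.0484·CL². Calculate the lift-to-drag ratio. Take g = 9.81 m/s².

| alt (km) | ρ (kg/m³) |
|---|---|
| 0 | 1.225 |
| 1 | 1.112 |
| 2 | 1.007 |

L/D = 7.32

At 1 km, from the table: ρ = 1.112 kg/m³.
Level flight ⇒ L = W = m·g = 128000 × 9.81 = 1.2557×10^6 N.
Dynamic pressure q = 0.5 × 1.112 × 227² = 28650 Pa.
CL = W/(q·S) = 1.2557×10^6 / (28650 × 334) = 0.1312.
CD = 0.0171 + 0.0484 × 0.1312² = 0.01793.
L/D = CL/CD = 0.1312 / 0.01793 = 7.32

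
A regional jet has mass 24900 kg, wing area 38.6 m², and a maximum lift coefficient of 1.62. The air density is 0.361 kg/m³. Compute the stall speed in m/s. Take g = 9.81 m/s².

V_stall = 147 m/s

Stall occurs when L = W at CL,max. W = mg = 24900 × 9.81 = 2.443×10^5 N.
V_stall = √(2W/(ρ·S·CL,max)) = √(2 × 2.443×10^5 / (0.361 × 38.6 × 1.62))
V_stall = √21640 = 147 m/s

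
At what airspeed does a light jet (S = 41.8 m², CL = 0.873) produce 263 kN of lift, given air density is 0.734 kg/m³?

v = 140 m/s

L = ½ρv²S·CL ⇒ v = √(2L/(ρ·S·CL))
v = √(2 × 2.63×10^5 / (0.734 × 41.8 × 0.873)) = √19640 = 140 m/s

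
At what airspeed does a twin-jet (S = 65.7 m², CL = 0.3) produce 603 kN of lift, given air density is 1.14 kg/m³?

L = ½ρv²S·CL ⇒ v = √(2L/(ρ·S·CL))
v = √(2 × 6.03×10^5 / (1.14 × 65.7 × 0.3)) = √53670 = 232 m/s

v = 232 m/s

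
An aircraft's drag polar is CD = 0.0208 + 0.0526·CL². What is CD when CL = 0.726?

CD = 0.0208 + 0.0526 × 0.726² = 0.0208 + 0.02772 = 0.0485

CD = 0.0485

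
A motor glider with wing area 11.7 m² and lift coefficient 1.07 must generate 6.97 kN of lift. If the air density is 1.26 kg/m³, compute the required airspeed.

L = ½ρv²S·CL ⇒ v = √(2L/(ρ·S·CL))
v = √(2 × 6970 / (1.26 × 11.7 × 1.07)) = √883.7 = 29.7 m/s

v = 29.7 m/s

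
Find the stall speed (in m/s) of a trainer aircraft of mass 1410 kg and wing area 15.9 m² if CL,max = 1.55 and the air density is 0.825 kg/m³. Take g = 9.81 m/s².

Weight W = mg = 1410 × 9.81 = 13830 N.
V_stall = √(2W/(ρ·S·CL,max)) = √(2 × 13830 / (0.825 × 15.9 × 1.55))
V_stall = √1361 = 36.9 m/s

V_stall = 36.9 m/s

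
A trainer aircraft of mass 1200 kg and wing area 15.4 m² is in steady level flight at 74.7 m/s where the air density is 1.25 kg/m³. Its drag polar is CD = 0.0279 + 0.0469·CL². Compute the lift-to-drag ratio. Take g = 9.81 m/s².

Weight W = mg = 1200 × 9.81 = 11772 N; in level flight L = W.
Dynamic pressure q = 0.5 × 1.25 × 74.7² = 3488 Pa.
CL = W/(q·S) = 11772 / (3488 × 15.4) = 0.2192.
CD = 0.0279 + 0.0469 × 0.2192² = 0.03015.
L/D = CL/CD = 0.2192 / 0.03015 = 7.27

L/D = 7.27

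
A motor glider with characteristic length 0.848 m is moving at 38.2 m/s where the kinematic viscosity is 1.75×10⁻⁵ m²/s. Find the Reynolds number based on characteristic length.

Re = 1.85×10^6

Re = v·c/ν = 38.2 × 0.848 / (1.75×10⁻⁵) = 1.85×10^6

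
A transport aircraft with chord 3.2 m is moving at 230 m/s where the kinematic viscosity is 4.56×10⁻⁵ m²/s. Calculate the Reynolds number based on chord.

Re = v·c/ν = 230 × 3.2 / (4.56×10⁻⁵) = 1.61×10^7

Re = 1.61×10^7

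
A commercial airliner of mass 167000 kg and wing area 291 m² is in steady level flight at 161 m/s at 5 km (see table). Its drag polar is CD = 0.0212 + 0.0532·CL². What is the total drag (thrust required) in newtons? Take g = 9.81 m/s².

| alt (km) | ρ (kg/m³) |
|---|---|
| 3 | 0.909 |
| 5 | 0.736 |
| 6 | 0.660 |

At 5 km, from the table: ρ = 0.736 kg/m³.
Level flight ⇒ L = W = m·g = 167000 × 9.81 = 1.6383×10^6 N.
Dynamic pressure q = 0.5 × 0.736 × 161² = 9539 Pa.
CL = W/(q·S) = 1.6383×10^6 / (9539 × 291) = 0.5902.
CD = 0.0212 + 0.0532 × 0.5902² = 0.03973.
D = q·S·CD = 9539 × 291 × 0.03973 = 1.103×10^5 N

D = 1.1×10^5 N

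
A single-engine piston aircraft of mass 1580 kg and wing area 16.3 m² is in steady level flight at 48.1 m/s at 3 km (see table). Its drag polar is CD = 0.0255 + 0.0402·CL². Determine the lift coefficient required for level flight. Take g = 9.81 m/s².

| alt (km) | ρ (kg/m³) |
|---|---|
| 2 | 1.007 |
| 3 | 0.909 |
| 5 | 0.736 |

At 3 km, from the table: ρ = 0.909 kg/m³.
Weight W = mg = 1580 × 9.81 = 15500 N; in level flight L = W.
Dynamic pressure q = 0.5 × 0.909 × 48.1² = 1052 Pa.
CL = 2W/(ρv²S) = 2×15500/(0.909×48.1²×16.3) = 0.9043.

CL = 0.904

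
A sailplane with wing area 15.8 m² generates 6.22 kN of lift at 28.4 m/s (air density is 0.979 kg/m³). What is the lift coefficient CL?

CL = 0.997

From L = ½ρv²S·CL, rearranging gives CL = 2L/(ρv²S).
CL = 2 × 6220 / (0.979 × 28.4² × 15.8) = 0.997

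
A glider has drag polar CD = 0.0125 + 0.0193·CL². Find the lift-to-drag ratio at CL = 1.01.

CD = 0.0125 + 0.0193 × 1.01² = 0.03219
L/D = CL/CD = 1.01 / 0.03219 = 31.4

L/D = 31.4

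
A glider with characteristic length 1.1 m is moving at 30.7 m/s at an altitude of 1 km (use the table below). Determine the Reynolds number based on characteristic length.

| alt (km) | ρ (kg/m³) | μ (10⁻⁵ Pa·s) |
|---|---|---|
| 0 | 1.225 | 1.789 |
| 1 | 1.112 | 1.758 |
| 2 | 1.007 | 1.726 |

Re = 2.14×10^6

At 1 km, from the table: ρ = 1.112 kg/m³, μ = 1.758×10⁻⁵ Pa·s.
Re = ρ·v·c/μ = 1.112 × 30.7 × 1.1 / (1.758×10⁻⁵) = 2.14×10^6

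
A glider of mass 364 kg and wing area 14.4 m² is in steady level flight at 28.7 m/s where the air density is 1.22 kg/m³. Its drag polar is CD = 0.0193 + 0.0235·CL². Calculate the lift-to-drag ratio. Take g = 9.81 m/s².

Weight W = mg = 364 × 9.81 = 3570.8 N; in level flight L = W.
Dynamic pressure q = 0.5 × 1.22 × 28.7² = 502.5 Pa.
Required CL = L/(qS) = 3570.8/(502.5·14.4) = 0.4935.
CD = 0.0193 + 0.0235 × 0.4935² = 0.02502.
L/D = CL/CD = 0.4935 / 0.02502 = 19.7

L/D = 19.7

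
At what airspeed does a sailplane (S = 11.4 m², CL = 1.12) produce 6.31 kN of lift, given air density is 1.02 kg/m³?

v = 31.1 m/s

L = ½ρv²S·CL ⇒ v = √(2L/(ρ·S·CL))
v = √(2 × 6310 / (1.02 × 11.4 × 1.12)) = √969 = 31.1 m/s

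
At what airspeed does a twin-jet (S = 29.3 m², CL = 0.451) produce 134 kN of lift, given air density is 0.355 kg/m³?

v = 239 m/s

L = ½ρv²S·CL ⇒ v = √(2L/(ρ·S·CL))
v = √(2 × 1.34×10^5 / (0.355 × 29.3 × 0.451)) = √57130 = 239 m/s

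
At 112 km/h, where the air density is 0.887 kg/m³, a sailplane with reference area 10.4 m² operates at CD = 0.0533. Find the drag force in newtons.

Convert speed: v = 112 km/h ÷ 3.6 = 31.11 m/s.
D = ½ρv²S·CD = ½ × 0.887 × 31.11² × 10.4 × 0.0533 = 238 N

D = 238 N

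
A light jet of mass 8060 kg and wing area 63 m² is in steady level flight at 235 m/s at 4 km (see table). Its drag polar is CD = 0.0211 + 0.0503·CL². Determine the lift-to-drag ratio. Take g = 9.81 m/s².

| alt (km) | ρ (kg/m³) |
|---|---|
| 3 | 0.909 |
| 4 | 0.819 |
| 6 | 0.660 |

L/D = 2.61

At 4 km, from the table: ρ = 0.819 kg/m³.
In steady level flight, lift balances weight: W = mg = 8060 × 9.81 = 79069 N.
q = ½ρv² = ½ × 0.819 × 235² = 22610 Pa.
CL = W/(q·S) = 79069 / (22610 × 63) = 0.0555.
CD = 0.0211 + 0.0503 × 0.0555² = 0.02125.
L/D = CL/CD = 0.0555 / 0.02125 = 2.61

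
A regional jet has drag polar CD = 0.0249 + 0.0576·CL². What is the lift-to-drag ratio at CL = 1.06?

L/D = 11.8

CD = 0.0249 + 0.0576 × 1.06² = 0.08962
L/D = CL/CD = 1.06 / 0.08962 = 11.8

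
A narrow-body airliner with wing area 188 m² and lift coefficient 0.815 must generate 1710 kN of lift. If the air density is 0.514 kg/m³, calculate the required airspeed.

L = ½ρv²S·CL ⇒ v = √(2L/(ρ·S·CL))
v = √(2 × 1.71×10^6 / (0.514 × 188 × 0.815)) = √43430 = 208 m/s

v = 208 m/s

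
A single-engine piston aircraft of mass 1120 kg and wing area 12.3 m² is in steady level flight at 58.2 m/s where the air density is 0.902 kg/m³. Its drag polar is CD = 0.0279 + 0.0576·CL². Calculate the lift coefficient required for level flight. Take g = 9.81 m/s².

CL = 0.585

Weight W = mg = 1120 × 9.81 = 10987 N; in level flight L = W.
q = ½ρv² = ½ × 0.902 × 58.2² = 1528 Pa.
CL = 2W/(ρv²S) = 2×10987/(0.902×58.2²×12.3) = 0.5847.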